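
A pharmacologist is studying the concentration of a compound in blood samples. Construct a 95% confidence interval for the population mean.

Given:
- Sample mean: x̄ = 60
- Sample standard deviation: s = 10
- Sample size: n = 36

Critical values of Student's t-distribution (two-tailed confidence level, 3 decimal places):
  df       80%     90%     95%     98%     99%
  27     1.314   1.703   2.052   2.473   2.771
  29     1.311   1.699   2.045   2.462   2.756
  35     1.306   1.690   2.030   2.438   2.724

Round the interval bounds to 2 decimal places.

The population standard deviation σ is unknown (only the sample standard deviation s is given), so use a t-interval with df = n - 1 = 36 - 1 = 35.

For 95% confidence with df = 35, t* = 2.030 (from t-table)

Standard error: SE = s/√n = 10/√36 = 1.666667

Margin of error: E = t* × SE = 2.030 × 1.666667 = 3.3833

T-interval: x̄ ± E = 60 ± 3.3833 = (56.6167, 63.3833)

Rounded to 2 decimal places:

(56.62, 63.38)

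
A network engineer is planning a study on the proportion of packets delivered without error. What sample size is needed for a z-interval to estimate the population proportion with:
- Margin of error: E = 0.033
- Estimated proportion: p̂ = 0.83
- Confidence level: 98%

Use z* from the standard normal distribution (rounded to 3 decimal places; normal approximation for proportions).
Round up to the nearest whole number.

Using z* for proportion z-interval (normal approximation).

For 98% confidence, z* = 2.326 (from standard normal table)

Sample size formula for proportion z-interval: n = z*²p̂(1-p̂)/E²

n = 2.326² × 0.83 × 0.17 / 0.033²
  = 5.410276 × 0.1411 / 0.001089
  = 701.0009

Round up to the nearest whole number: n = 702

702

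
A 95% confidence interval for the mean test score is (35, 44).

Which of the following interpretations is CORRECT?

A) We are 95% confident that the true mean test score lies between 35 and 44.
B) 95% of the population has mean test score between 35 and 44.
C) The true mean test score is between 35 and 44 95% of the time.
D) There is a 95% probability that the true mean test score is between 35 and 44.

A confidence interval represents our confidence in the procedure, not a probability statement about the parameter.

Key concept: If we repeated this sampling process many times and computed a 95% CI each time, about 95% of those intervals would contain the true population parameter.

For this specific interval (35, 44):
- Midpoint (point estimate): 39.5
- Margin of error: 4.5

The correct interpretation is the one stating confidence that the true parameter lies in the interval — option A.

A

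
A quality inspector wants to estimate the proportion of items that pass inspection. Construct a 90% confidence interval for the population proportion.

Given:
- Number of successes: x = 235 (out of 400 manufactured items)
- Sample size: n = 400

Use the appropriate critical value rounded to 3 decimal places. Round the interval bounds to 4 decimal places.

Sample proportion: p̂ = 235/400 = 0.587500

Check conditions for normal approximation:
  np̂ = 235 ≥ 10 ✓
  n(1-p̂) = 165 ≥ 10 ✓

The sample is large enough, so use a z-interval (normal approximation) for the proportion.

For 90% confidence, z* = 1.645 (from standard normal table)

Standard error: SE = √(p̂(1-p̂)/n) = √(0.587500×0.412500/400) = 0.02461421

Margin of error: E = z* × SE = 1.645 × 0.02461421 = 0.040490

Z-interval: p̂ ± E = 0.587500 ± 0.040490 = (0.547010, 0.627990)

Rounded to 4 decimal places:

(0.5470, 0.6280)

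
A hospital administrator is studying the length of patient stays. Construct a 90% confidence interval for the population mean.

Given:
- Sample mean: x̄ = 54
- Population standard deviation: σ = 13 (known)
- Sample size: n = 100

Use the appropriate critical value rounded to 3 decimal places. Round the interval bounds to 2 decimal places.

The population standard deviation σ is known, so use a z-interval (standard normal critical value).

For 90% confidence, z* = 1.645 (from standard normal table)

Standard error: SE = σ/√n = 13/√100 = 1.300000

Margin of error: E = z* × SE = 1.645 × 1.300000 = 2.1385

Z-interval: x̄ ± E = 54 ± 2.1385 = (51.8615, 56.1385)

Rounded to 2 decimal places:

(51.86, 56.14)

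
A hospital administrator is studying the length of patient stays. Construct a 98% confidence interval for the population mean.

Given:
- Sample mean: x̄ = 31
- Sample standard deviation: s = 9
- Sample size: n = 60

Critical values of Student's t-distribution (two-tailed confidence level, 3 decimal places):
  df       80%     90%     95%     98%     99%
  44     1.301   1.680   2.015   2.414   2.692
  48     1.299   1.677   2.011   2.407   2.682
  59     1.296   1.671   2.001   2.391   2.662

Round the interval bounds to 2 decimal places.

The population standard deviation σ is unknown (only the sample standard deviation s is given), so use a t-interval with df = n - 1 = 60 - 1 = 59.

For 98% confidence with df = 59, t* = 2.391 (from t-table)

Standard error: SE = s/√n = 9/√60 = 1.161895

Margin of error: E = t* × SE = 2.391 × 1.161895 = 2.7781

T-interval: x̄ ± E = 31 ± 2.7781 = (28.2219, 33.7781)

Rounded to 2 decimal places:

(28.22, 33.78)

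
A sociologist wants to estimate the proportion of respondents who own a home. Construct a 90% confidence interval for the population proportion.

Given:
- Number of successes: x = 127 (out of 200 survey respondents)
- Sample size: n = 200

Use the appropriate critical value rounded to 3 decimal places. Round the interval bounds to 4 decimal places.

Sample proportion: p̂ = 127/200 = 0.635000

Check conditions for normal approximation:
  np̂ = 127 ≥ 10 ✓
  n(1-p̂) = 73 ≥ 10 ✓

The sample is large enough, so use a z-interval (normal approximation) for the proportion.

For 90% confidence, z* = 1.645 (from standard normal table)

Standard error: SE = √(p̂(1-p̂)/n) = √(0.635000×0.365000/200) = 0.03404225

Margin of error: E = z* × SE = 1.645 × 0.03404225 = 0.056000

Z-interval: p̂ ± E = 0.635000 ± 0.056000 = (0.579000, 0.691000)

Rounded to 4 decimal places:

(0.5790, 0.6910)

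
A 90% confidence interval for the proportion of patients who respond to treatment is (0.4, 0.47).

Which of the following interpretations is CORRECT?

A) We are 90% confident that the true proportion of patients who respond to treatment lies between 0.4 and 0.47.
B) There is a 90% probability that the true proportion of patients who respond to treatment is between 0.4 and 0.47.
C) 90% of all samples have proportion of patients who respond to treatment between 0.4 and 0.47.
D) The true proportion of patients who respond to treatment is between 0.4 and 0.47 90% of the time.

A confidence interval represents our confidence in the procedure, not a probability statement about the parameter.

Key concept: If we repeated this sampling process many times and computed a 90% CI each time, about 90% of those intervals would contain the true population parameter.

For this specific interval (0.4, 0.47):
- Midpoint (point estimate): 0.435
- Margin of error: 0.035

The correct interpretation is the one stating confidence that the true parameter lies in the interval — option A.

A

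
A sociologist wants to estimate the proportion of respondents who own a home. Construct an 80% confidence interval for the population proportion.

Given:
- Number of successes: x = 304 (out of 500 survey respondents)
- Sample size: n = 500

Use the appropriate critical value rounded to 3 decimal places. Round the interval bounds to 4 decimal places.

Sample proportion: p̂ = 304/500 = 0.608000

Check conditions for normal approximation:
  np̂ = 304 ≥ 10 ✓
  n(1-p̂) = 196 ≥ 10 ✓

The sample is large enough, so use a z-interval (normal approximation) for the proportion.

For 80% confidence, z* = 1.282 (from standard normal table)

Standard error: SE = √(p̂(1-p̂)/n) = √(0.608000×0.392000/500) = 0.02183282

Margin of error: E = z* × SE = 1.282 × 0.02183282 = 0.027990

Z-interval: p̂ ± E = 0.608000 ± 0.027990 = (0.580010, 0.635990)

Rounded to 4 decimal places:

(0.5800, 0.6360)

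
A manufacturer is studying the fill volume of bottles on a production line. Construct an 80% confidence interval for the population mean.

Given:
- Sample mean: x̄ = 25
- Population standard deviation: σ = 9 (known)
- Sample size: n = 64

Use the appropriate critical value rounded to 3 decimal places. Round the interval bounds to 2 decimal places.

The population standard deviation σ is known, so use a z-interval (standard normal critical value).

For 80% confidence, z* = 1.282 (from standard normal table)

Standard error: SE = σ/√n = 9/√64 = 1.125000

Margin of error: E = z* × SE = 1.282 × 1.125000 = 1.4423

Z-interval: x̄ ± E = 25 ± 1.4423 = (23.5577, 26.4423)

Rounded to 2 decimal places:

(23.56, 26.44)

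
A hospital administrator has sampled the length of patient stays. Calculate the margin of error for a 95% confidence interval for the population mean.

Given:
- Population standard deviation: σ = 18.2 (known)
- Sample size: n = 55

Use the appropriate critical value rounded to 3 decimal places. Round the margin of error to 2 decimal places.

The population standard deviation σ is known, so use the z-interval margin of error formula.

For 95% confidence, z* = 1.96 (from standard normal table)

Margin of error formula for z-interval: E = z* × σ/√n

E = 1.96 × 18.2/√55
  = 1.96 × 2.454087
  = 4.8100

Rounded to 2 decimal places:

4.81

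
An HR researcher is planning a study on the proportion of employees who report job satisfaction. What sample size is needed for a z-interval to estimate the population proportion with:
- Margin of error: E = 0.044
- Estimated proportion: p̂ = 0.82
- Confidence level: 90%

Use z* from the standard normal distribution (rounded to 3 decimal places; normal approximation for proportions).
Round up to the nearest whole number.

Using z* for proportion z-interval (normal approximation).

For 90% confidence, z* = 1.645 (from standard normal table)

Sample size formula for proportion z-interval: n = z*²p̂(1-p̂)/E²

n = 1.645² × 0.82 × 0.18 / 0.044²
  = 2.706025 × 0.1476 / 0.001936
  = 206.3065

Round up to the nearest whole number: n = 207

207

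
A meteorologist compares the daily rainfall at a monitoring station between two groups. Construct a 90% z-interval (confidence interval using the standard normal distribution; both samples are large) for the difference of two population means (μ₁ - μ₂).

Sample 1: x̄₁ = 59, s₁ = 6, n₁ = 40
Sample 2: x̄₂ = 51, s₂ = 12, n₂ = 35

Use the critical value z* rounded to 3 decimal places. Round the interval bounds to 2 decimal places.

Both samples are large (n₁ = 40 ≥ 30, n₂ = 35 ≥ 30), so a z-interval for the difference of means applies.

Point estimate: x̄₁ - x̄₂ = 59 - 51 = 8

Standard error: SE = √(s₁²/n₁ + s₂²/n₂)
= √(6²/40 + 12²/35)
= √(0.900000 + 4.114286)
= 2.239260

For 90% confidence, z* = 1.645 (from standard normal table)
Margin of error: E = z* × SE = 1.645 × 2.239260 = 3.6836

Z-interval: (x̄₁ - x̄₂) ± E = 8 ± 3.6836 = (4.3164, 11.6836)

Rounded to 2 decimal places:

(4.32, 11.68)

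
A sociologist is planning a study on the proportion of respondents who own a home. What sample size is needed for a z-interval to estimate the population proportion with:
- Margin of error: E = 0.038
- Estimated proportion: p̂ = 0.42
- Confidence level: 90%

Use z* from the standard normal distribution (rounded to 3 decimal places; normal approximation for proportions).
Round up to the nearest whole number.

Using z* for proportion z-interval (normal approximation).

For 90% confidence, z* = 1.645 (from standard normal table)

Sample size formula for proportion z-interval: n = z*²p̂(1-p̂)/E²

n = 1.645² × 0.42 × 0.58 / 0.038²
  = 2.706025 × 0.2436 / 0.001444
  = 456.5012

Round up to the nearest whole number: n = 457

457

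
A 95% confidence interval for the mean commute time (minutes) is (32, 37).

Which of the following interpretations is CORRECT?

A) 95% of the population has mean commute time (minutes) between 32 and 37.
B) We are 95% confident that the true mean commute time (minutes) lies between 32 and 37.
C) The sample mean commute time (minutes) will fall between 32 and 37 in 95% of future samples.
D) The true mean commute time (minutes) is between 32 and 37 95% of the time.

A confidence interval represents our confidence in the procedure, not a probability statement about the parameter.

Key concept: If we repeated this sampling process many times and computed a 95% CI each time, about 95% of those intervals would contain the true population parameter.

For this specific interval (32, 37):
- Midpoint (point estimate): 34.5
- Margin of error: 2.5

The correct interpretation is the one stating confidence that the true parameter lies in the interval — option B.

B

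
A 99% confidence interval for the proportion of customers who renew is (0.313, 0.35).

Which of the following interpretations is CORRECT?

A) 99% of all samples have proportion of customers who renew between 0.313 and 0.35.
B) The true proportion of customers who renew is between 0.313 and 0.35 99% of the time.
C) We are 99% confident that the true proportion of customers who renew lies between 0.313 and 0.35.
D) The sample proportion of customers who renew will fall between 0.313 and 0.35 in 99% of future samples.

A confidence interval represents our confidence in the procedure, not a probability statement about the parameter.

Key concept: If we repeated this sampling process many times and computed a 99% CI each time, about 99% of those intervals would contain the true population parameter.

For this specific interval (0.313, 0.35):
- Midpoint (point estimate): 0.3315
- Margin of error: 0.0185

The correct interpretation is the one stating confidence that the true parameter lies in the interval — option C.

C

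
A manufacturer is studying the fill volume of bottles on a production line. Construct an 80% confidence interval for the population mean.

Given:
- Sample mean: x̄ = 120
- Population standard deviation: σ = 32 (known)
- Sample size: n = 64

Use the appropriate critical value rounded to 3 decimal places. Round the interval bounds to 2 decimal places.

The population standard deviation σ is known, so use a z-interval (standard normal critical value).

For 80% confidence, z* = 1.282 (from standard normal table)

Standard error: SE = σ/√n = 32/√64 = 4.000000

Margin of error: E = z* × SE = 1.282 × 4.000000 = 5.1280

Z-interval: x̄ ± E = 120 ± 5.1280 = (114.8720, 125.1280)

Rounded to 2 decimal places:

(114.87, 125.13)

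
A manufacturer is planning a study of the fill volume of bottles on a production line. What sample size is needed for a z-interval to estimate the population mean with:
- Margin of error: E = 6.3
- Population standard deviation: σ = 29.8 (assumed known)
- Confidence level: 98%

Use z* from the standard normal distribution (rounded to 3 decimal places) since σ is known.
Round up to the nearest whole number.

Using z* since population σ is known (z-interval formula).

For 98% confidence, z* = 2.326 (from standard normal table)

Sample size formula for z-interval: n = (z*σ/E)²

n = (2.326 × 29.8 / 6.3)²
  = (11.002349)²
  = 121.0517

Round up to the nearest whole number: n = 122

122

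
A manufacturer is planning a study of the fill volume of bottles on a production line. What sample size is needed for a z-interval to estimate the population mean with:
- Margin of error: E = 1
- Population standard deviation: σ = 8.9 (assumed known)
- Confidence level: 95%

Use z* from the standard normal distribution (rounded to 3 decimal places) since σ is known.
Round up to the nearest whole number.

Using z* since population σ is known (z-interval formula).

For 95% confidence, z* = 1.96 (from standard normal table)

Sample size formula for z-interval: n = (z*σ/E)²

n = (1.96 × 8.9 / 1)²
  = (17.444000)²
  = 304.2931

Round up to the nearest whole number: n = 305

305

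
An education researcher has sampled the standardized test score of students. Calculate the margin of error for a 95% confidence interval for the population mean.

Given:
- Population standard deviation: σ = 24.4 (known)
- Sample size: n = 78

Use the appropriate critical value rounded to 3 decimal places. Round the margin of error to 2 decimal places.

The population standard deviation σ is known, so use the z-interval margin of error formula.

For 95% confidence, z* = 1.96 (from standard normal table)

Margin of error formula for z-interval: E = z* × σ/√n

E = 1.96 × 24.4/√78
  = 1.96 × 2.762756
  = 5.4150

Rounded to 2 decimal places:

5.42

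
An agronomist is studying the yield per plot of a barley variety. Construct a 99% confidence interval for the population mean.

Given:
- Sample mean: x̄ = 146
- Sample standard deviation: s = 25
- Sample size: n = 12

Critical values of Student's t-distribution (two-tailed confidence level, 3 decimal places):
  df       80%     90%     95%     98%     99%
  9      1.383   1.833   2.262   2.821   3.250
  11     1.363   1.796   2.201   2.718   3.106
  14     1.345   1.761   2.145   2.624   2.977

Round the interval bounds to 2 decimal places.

The population standard deviation σ is unknown (only the sample standard deviation s is given), so use a t-interval with df = n - 1 = 12 - 1 = 11.

For 99% confidence with df = 11, t* = 3.106 (from t-table)

Standard error: SE = s/√n = 25/√12 = 7.216878

Margin of error: E = t* × SE = 3.106 × 7.216878 = 22.4156

T-interval: x̄ ± E = 146 ± 22.4156 = (123.5844, 168.4156)

Rounded to 2 decimal places:

(123.58, 168.42)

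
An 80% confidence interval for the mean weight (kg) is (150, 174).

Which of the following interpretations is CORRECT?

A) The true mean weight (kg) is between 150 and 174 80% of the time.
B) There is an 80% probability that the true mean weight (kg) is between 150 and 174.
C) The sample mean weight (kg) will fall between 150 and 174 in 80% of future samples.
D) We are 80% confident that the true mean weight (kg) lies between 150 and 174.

A confidence interval represents our confidence in the procedure, not a probability statement about the parameter.

Key concept: If we repeated this sampling process many times and computed an 80% CI each time, about 80% of those intervals would contain the true population parameter.

For this specific interval (150, 174):
- Midpoint (point estimate): 162
- Margin of error: 12

The correct interpretation is the one stating confidence that the true parameter lies in the interval — option D.

D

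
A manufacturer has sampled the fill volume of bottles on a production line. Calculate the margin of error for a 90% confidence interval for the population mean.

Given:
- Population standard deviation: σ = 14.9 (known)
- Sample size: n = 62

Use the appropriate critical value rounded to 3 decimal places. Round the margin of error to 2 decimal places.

The population standard deviation σ is known, so use the z-interval margin of error formula.

For 90% confidence, z* = 1.645 (from standard normal table)

Margin of error formula for z-interval: E = z* × σ/√n

E = 1.645 × 14.9/√62
  = 1.645 × 1.892302
  = 3.1128

Rounded to 2 decimal places:

3.11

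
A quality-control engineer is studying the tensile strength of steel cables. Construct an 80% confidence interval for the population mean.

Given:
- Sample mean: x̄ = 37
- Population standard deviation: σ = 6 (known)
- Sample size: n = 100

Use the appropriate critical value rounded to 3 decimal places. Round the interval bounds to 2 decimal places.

The population standard deviation σ is known, so use a z-interval (standard normal critical value).

For 80% confidence, z* = 1.282 (from standard normal table)

Standard error: SE = σ/√n = 6/√100 = 0.600000

Margin of error: E = z* × SE = 1.282 × 0.600000 = 0.7692

Z-interval: x̄ ± E = 37 ± 0.7692 = (36.2308, 37.7692)

Rounded to 2 decimal places:

(36.23, 37.77)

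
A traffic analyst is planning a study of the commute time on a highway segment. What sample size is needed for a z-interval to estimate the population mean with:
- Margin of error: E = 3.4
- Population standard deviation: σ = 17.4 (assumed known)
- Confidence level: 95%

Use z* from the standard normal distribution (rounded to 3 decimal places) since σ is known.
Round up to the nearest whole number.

Using z* since population σ is known (z-interval formula).

For 95% confidence, z* = 1.96 (from standard normal table)

Sample size formula for z-interval: n = (z*σ/E)²

n = (1.96 × 17.4 / 3.4)²
  = (10.030588)²
  = 100.6127

Round up to the nearest whole number: n = 101

101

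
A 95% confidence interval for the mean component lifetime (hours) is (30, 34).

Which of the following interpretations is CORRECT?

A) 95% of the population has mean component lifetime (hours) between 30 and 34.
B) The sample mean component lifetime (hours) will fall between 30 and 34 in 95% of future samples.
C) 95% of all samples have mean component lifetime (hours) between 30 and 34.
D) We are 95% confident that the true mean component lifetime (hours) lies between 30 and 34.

A confidence interval represents our confidence in the procedure, not a probability statement about the parameter.

Key concept: If we repeated this sampling process many times and computed a 95% CI each time, about 95% of those intervals would contain the true population parameter.

For this specific interval (30, 34):
- Midpoint (point estimate): 32
- Margin of error: 2

The correct interpretation is the one stating confidence that the true parameter lies in the interval — option D.

D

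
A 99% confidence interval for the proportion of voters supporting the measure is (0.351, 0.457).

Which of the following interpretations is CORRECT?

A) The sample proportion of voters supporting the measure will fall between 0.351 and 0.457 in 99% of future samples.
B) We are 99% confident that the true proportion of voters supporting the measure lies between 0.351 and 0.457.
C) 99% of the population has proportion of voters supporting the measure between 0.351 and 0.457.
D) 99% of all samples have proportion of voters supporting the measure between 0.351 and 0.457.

A confidence interval represents our confidence in the procedure, not a probability statement about the parameter.

Key concept: If we repeated this sampling process many times and computed a 99% CI each time, about 99% of those intervals would contain the true population parameter.

For this specific interval (0.351, 0.457):
- Midpoint (point estimate): 0.404
- Margin of error: 0.053

The correct interpretation is the one stating confidence that the true parameter lies in the interval — option B.

B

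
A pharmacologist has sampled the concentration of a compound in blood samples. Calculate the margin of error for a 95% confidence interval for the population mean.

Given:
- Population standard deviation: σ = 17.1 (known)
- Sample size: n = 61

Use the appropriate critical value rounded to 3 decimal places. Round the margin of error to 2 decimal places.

The population standard deviation σ is known, so use the z-interval margin of error formula.

For 95% confidence, z* = 1.96 (from standard normal table)

Margin of error formula for z-interval: E = z* × σ/√n

E = 1.96 × 17.1/√61
  = 1.96 × 2.189431
  = 4.2913

Rounded to 2 decimal places:

4.29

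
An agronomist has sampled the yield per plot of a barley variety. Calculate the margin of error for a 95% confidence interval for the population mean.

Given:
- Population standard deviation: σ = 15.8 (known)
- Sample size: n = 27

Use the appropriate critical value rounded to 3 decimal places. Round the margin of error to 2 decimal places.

The population standard deviation σ is known, so use the z-interval margin of error formula.

For 95% confidence, z* = 1.96 (from standard normal table)

Margin of error formula for z-interval: E = z* × σ/√n

E = 1.96 × 15.8/√27
  = 1.96 × 3.040711
  = 5.9598

Rounded to 2 decimal places:

5.96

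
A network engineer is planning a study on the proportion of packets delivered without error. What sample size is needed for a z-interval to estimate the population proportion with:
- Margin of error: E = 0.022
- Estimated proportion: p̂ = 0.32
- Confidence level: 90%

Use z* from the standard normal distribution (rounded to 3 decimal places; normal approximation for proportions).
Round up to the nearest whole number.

Using z* for proportion z-interval (normal approximation).

For 90% confidence, z* = 1.645 (from standard normal table)

Sample size formula for proportion z-interval: n = z*²p̂(1-p̂)/E²

n = 1.645² × 0.32 × 0.68 / 0.022²
  = 2.706025 × 0.2176 / 0.000484
  = 1216.5931

Round up to the nearest whole number: n = 1217

1217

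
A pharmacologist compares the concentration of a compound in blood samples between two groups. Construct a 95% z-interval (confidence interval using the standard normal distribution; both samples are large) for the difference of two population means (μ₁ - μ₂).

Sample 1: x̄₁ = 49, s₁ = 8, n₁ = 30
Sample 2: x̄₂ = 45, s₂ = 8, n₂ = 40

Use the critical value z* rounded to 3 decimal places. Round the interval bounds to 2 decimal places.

Both samples are large (n₁ = 30 ≥ 30, n₂ = 40 ≥ 30), so a z-interval for the difference of means applies.

Point estimate: x̄₁ - x̄₂ = 49 - 45 = 4

Standard error: SE = √(s₁²/n₁ + s₂²/n₂)
= √(8²/30 + 8²/40)
= √(2.133333 + 1.600000)
= 1.932184

For 95% confidence, z* = 1.96 (from standard normal table)
Margin of error: E = z* × SE = 1.96 × 1.932184 = 3.7871

Z-interval: (x̄₁ - x̄₂) ± E = 4 ± 3.7871 = (0.2129, 7.7871)

Rounded to 2 decimal places:

(0.21, 7.79)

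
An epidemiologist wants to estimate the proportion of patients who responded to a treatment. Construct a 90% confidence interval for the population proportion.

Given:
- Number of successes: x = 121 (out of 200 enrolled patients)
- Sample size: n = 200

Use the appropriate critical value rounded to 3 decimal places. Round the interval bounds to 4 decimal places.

Sample proportion: p̂ = 121/200 = 0.605000

Check conditions for normal approximation:
  np̂ = 121 ≥ 10 ✓
  n(1-p̂) = 79 ≥ 10 ✓

The sample is large enough, so use a z-interval (normal approximation) for the proportion.

For 90% confidence, z* = 1.645 (from standard normal table)

Standard error: SE = √(p̂(1-p̂)/n) = √(0.605000×0.395000/200) = 0.03456696

Margin of error: E = z* × SE = 1.645 × 0.03456696 = 0.056863

Z-interval: p̂ ± E = 0.605000 ± 0.056863 = (0.548137, 0.661863)

Rounded to 4 decimal places:

(0.5481, 0.6619)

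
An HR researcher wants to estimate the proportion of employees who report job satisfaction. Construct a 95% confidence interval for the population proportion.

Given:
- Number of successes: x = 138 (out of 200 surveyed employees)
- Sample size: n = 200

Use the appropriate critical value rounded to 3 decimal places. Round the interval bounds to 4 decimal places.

Sample proportion: p̂ = 138/200 = 0.690000

Check conditions for normal approximation:
  np̂ = 138 ≥ 10 ✓
  n(1-p̂) = 62 ≥ 10 ✓

The sample is large enough, so use a z-interval (normal approximation) for the proportion.

For 95% confidence, z* = 1.96 (from standard normal table)

Standard error: SE = √(p̂(1-p̂)/n) = √(0.690000×0.310000/200) = 0.03270321

Margin of error: E = z* × SE = 1.96 × 0.03270321 = 0.064098

Z-interval: p̂ ± E = 0.690000 ± 0.064098 = (0.625902, 0.754098)

Rounded to 4 decimal places:

(0.6259, 0.7541)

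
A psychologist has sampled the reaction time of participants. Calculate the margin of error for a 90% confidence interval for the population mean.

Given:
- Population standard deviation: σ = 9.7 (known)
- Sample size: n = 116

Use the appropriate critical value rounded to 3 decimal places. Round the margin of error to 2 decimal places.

The population standard deviation σ is known, so use the z-interval margin of error formula.

For 90% confidence, z* = 1.645 (from standard normal table)

Margin of error formula for z-interval: E = z* × σ/√n

E = 1.645 × 9.7/√116
  = 1.645 × 0.900622
  = 1.4815

Rounded to 2 decimal places:

1.48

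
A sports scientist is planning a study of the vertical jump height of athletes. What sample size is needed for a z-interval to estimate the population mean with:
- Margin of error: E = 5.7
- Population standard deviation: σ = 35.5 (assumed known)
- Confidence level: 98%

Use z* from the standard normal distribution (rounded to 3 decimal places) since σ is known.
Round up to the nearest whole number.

Using z* since population σ is known (z-interval formula).

For 98% confidence, z* = 2.326 (from standard normal table)

Sample size formula for z-interval: n = (z*σ/E)²

n = (2.326 × 35.5 / 5.7)²
  = (14.486491)²
  = 209.8584

Round up to the nearest whole number: n = 210

210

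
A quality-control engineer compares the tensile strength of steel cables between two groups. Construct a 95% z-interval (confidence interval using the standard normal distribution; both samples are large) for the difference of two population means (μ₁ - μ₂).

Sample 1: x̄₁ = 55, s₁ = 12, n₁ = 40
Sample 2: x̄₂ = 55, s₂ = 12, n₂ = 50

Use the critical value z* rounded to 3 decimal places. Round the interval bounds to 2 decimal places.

Both samples are large (n₁ = 40 ≥ 30, n₂ = 50 ≥ 30), so a z-interval for the difference of means applies.

Point estimate: x̄₁ - x̄₂ = 55 - 55 = 0

Standard error: SE = √(s₁²/n₁ + s₂²/n₂)
= √(12²/40 + 12²/50)
= √(3.600000 + 2.880000)
= 2.545584

For 95% confidence, z* = 1.96 (from standard normal table)
Margin of error: E = z* × SE = 1.96 × 2.545584 = 4.9893

Z-interval: (x̄₁ - x̄₂) ± E = 0 ± 4.9893 = (-4.9893, 4.9893)

Rounded to 2 decimal places:

(-4.99, 4.99)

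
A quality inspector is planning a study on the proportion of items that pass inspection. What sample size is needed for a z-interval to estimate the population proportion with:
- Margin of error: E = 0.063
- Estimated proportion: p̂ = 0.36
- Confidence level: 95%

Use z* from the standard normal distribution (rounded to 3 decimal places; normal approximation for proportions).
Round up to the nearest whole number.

Using z* for proportion z-interval (normal approximation).

For 95% confidence, z* = 1.96 (from standard normal table)

Sample size formula for proportion z-interval: n = z*²p̂(1-p̂)/E²

n = 1.96² × 0.36 × 0.64 / 0.063²
  = 3.8416 × 0.2304 / 0.003969
  = 223.0044

Round up to the nearest whole number: n = 224

224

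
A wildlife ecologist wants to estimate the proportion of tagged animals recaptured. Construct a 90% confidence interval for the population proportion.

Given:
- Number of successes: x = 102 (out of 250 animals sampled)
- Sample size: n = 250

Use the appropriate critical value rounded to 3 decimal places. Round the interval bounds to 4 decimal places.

Sample proportion: p̂ = 102/250 = 0.408000

Check conditions for normal approximation:
  np̂ = 102 ≥ 10 ✓
  n(1-p̂) = 148 ≥ 10 ✓

The sample is large enough, so use a z-interval (normal approximation) for the proportion.

For 90% confidence, z* = 1.645 (from standard normal table)

Standard error: SE = √(p̂(1-p̂)/n) = √(0.408000×0.592000/250) = 0.03108286

Margin of error: E = z* × SE = 1.645 × 0.03108286 = 0.051131

Z-interval: p̂ ± E = 0.408000 ± 0.051131 = (0.356869, 0.459131)

Rounded to 4 decimal places:

(0.3569, 0.4591)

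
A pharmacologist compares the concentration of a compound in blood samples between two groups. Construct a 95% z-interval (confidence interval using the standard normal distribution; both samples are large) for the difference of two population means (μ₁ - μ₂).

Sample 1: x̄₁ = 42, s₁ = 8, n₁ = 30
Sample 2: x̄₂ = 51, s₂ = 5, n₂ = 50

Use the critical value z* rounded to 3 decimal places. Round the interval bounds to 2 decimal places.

Both samples are large (n₁ = 30 ≥ 30, n₂ = 50 ≥ 30), so a z-interval for the difference of means applies.

Point estimate: x̄₁ - x̄₂ = 42 - 51 = -9

Standard error: SE = √(s₁²/n₁ + s₂²/n₂)
= √(8²/30 + 5²/50)
= √(2.133333 + 0.500000)
= 1.622755

For 95% confidence, z* = 1.96 (from standard normal table)
Margin of error: E = z* × SE = 1.96 × 1.622755 = 3.1806

Z-interval: (x̄₁ - x̄₂) ± E = -9 ± 3.1806 = (-12.1806, -5.8194)

Rounded to 2 decimal places:

(-12.18, -5.82)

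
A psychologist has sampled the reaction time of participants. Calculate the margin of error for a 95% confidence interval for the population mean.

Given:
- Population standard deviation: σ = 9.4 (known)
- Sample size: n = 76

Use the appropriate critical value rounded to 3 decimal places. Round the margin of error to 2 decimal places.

The population standard deviation σ is known, so use the z-interval margin of error formula.

For 95% confidence, z* = 1.96 (from standard normal table)

Margin of error formula for z-interval: E = z* × σ/√n

E = 1.96 × 9.4/√76
  = 1.96 × 1.078254
  = 2.1134

Rounded to 2 decimal places:

2.11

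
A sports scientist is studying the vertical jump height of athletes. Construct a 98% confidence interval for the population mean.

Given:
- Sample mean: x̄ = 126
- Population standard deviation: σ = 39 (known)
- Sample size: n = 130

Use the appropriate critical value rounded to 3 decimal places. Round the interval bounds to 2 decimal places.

The population standard deviation σ is known, so use a z-interval (standard normal critical value).

For 98% confidence, z* = 2.326 (from standard normal table)

Standard error: SE = σ/√n = 39/√130 = 3.420526

Margin of error: E = z* × SE = 2.326 × 3.420526 = 7.9561

Z-interval: x̄ ± E = 126 ± 7.9561 = (118.0439, 133.9561)

Rounded to 2 decimal places:

(118.04, 133.96)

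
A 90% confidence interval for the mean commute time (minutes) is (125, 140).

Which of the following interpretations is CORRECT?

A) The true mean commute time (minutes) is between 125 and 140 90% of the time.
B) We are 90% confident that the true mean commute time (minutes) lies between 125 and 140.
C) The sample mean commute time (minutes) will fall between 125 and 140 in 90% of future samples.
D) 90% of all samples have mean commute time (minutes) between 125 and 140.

A confidence interval represents our confidence in the procedure, not a probability statement about the parameter.

Key concept: If we repeated this sampling process many times and computed a 90% CI each time, about 90% of those intervals would contain the true population parameter.

For this specific interval (125, 140):
- Midpoint (point estimate): 132.5
- Margin of error: 7.5

The correct interpretation is the one stating confidence that the true parameter lies in the interval — option B.

B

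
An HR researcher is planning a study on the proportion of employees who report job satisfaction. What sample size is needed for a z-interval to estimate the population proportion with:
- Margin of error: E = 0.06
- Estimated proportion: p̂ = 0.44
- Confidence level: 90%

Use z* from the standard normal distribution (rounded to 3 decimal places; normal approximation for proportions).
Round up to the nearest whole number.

Using z* for proportion z-interval (normal approximation).

For 90% confidence, z* = 1.645 (from standard normal table)

Sample size formula for proportion z-interval: n = z*²p̂(1-p̂)/E²

n = 1.645² × 0.44 × 0.56 / 0.06²
  = 2.706025 × 0.2464 / 0.0036
  = 185.2124

Round up to the nearest whole number: n = 186

186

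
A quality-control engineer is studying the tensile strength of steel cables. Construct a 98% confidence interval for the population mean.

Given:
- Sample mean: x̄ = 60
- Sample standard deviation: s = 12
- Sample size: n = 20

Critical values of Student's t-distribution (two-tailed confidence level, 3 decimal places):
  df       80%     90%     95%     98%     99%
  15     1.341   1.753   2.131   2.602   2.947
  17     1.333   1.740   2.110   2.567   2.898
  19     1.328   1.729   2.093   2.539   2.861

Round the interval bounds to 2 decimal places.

The population standard deviation σ is unknown (only the sample standard deviation s is given), so use a t-interval with df = n - 1 = 20 - 1 = 19.

For 98% confidence with df = 19, t* = 2.539 (from t-table)

Standard error: SE = s/√n = 12/√20 = 2.683282

Margin of error: E = t* × SE = 2.539 × 2.683282 = 6.8129

T-interval: x̄ ± E = 60 ± 6.8129 = (53.1871, 66.8129)

Rounded to 2 decimal places:

(53.19, 66.81)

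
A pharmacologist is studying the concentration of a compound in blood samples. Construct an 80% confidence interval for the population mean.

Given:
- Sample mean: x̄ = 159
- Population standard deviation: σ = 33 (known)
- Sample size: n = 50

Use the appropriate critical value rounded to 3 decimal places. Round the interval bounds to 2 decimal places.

The population standard deviation σ is known, so use a z-interval (standard normal critical value).

For 80% confidence, z* = 1.282 (from standard normal table)

Standard error: SE = σ/√n = 33/√50 = 4.666905

Margin of error: E = z* × SE = 1.282 × 4.666905 = 5.9830

Z-interval: x̄ ± E = 159 ± 5.9830 = (153.0170, 164.9830)

Rounded to 2 decimal places:

(153.02, 164.98)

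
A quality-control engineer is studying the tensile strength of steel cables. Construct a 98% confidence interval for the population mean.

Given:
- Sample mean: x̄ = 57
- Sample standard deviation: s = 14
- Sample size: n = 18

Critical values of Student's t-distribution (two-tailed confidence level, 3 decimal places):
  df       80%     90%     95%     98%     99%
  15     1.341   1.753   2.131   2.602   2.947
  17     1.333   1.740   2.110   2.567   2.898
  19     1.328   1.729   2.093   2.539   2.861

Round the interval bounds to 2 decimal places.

The population standard deviation σ is unknown (only the sample standard deviation s is given), so use a t-interval with df = n - 1 = 18 - 1 = 17.

For 98% confidence with df = 17, t* = 2.567 (from t-table)

Standard error: SE = s/√n = 14/√18 = 3.299832

Margin of error: E = t* × SE = 2.567 × 3.299832 = 8.4707

T-interval: x̄ ± E = 57 ± 8.4707 = (48.5293, 65.4707)

Rounded to 2 decimal places:

(48.53, 65.47)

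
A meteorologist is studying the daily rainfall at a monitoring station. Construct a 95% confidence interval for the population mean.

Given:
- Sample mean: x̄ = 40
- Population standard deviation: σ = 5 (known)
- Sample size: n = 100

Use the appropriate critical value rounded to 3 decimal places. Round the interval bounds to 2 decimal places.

The population standard deviation σ is known, so use a z-interval (standard normal critical value).

For 95% confidence, z* = 1.96 (from standard normal table)

Standard error: SE = σ/√n = 5/√100 = 0.500000

Margin of error: E = z* × SE = 1.96 × 0.500000 = 0.9800

Z-interval: x̄ ± E = 40 ± 0.9800 = (39.0200, 40.9800)

Rounded to 2 decimal places:

(39.02, 40.98)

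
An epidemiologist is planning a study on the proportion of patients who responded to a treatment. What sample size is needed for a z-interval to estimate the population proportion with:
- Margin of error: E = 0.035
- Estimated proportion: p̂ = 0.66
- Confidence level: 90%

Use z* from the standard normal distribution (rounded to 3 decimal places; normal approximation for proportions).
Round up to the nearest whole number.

Using z* for proportion z-interval (normal approximation).

For 90% confidence, z* = 1.645 (from standard normal table)

Sample size formula for proportion z-interval: n = z*²p̂(1-p̂)/E²

n = 1.645² × 0.66 × 0.34 / 0.035²
  = 2.706025 × 0.2244 / 0.001225
  = 495.6996

Round up to the nearest whole number: n = 496

496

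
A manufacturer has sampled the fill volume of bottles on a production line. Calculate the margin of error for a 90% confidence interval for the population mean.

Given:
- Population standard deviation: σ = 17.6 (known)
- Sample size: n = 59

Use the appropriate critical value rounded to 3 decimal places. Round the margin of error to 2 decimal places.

The population standard deviation σ is known, so use the z-interval margin of error formula.

For 90% confidence, z* = 1.645 (from standard normal table)

Margin of error formula for z-interval: E = z* × σ/√n

E = 1.645 × 17.6/√59
  = 1.645 × 2.291325
  = 3.7692

Rounded to 2 decimal places:

3.77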